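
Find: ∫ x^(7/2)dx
Power rule: ∫ x^(7/2) dx=x^(9/2)/(9/2)+C

Answer: (2/9)·x^(9/2)+C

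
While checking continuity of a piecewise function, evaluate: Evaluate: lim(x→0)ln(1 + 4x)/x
L'Hôpital (0/0): lim 4/(1+4x) / 1=4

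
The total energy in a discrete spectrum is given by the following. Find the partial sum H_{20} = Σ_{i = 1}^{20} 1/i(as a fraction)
H_20 = 1 + 1/2 + 1/3 + ... + 1/20
= 55835135/15519504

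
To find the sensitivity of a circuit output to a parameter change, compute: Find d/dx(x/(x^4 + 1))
Quotient rule: (f/g)' = (f'g - fg')/g²
f = x, f' = 1
g = x^4+1, g' = 4x^3

Answer: (1·(x^4+1)-4x^4)/(x^4+1)²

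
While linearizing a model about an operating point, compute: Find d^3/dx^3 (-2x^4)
Apply power rule 3 times:
d^1: -8x^3
d^2: -24x^2
d^3: -48x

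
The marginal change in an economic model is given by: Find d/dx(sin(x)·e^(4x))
Product rule: (fg)' = f'g + fg'
f = sin(x), f' = cos(x)
g = e^(4x), g' = 4·e^(4x)

Answer: cos(x)·e^(4x) + 4·sin(x)·e^(4x)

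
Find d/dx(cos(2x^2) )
Chain rule: d/dx[cos(u)] = -sin(u)·u' where u = 2x^2
u' = 4x

Answer: -4x·sin(2x^2)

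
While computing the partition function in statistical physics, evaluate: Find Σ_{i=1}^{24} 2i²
=2·n(n + 1)(2n + 1)/6=2·24·25·49/6=9800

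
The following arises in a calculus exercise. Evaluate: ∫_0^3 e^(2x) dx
Antiderivative: (1/2)e^(2x)
Evaluate: (1/2)(e^6-1)

Answer: (e^6-1)/2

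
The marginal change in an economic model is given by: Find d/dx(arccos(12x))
d/dx[arccos(u)] = -u'/√(1-u²), u = 12x, u' = 12

Answer: -12/√(1-144x²)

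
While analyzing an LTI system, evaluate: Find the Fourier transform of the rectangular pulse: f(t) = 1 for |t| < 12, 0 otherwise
F(omega) = integral from -12 to 12 of e^(-j * omega * t) dt
= 2 * sin(12 * omega)/omega = 24 * sinc(12 * omega/pi)

Answer: 2 * sin(12 * omega)/omega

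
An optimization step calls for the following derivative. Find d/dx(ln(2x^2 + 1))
Chain rule: d/dx[ln(u)]=u'/u where u=2x^2 + 1
u'=4x

Answer: (4x)/(2x^2 + 1)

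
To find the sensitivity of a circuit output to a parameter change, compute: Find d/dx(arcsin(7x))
d/dx[arcsin(u)]=u'/√(1-u²), u=7x, u'=7

Answer: 7/√(1 - 49x²)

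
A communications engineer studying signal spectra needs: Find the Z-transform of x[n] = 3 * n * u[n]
Z{n*u[n]}=z/(z-1)^2
By linearity: Z{3*n*u[n]}=3z/(z-1)^2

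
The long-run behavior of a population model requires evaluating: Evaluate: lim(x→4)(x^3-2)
Polynomial is continuous, so substitute x=4:
1·4^3 - 2=62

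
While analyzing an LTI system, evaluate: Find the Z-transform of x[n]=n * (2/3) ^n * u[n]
Using the property Z{n*a^n*u[n]}=az/(z-a)^2
With a=2/3: X(z)=(2/3)z/(z - 2/3)^2, |z| > 2/3

Answer: (2/3)z/(z - 2/3)^2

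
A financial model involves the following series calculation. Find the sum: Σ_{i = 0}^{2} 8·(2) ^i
Geometric series: S = a(1 - r^n)/(1 - r)
a = 8, r = 2, n = 3
S = 8(1 - 8)/-1 = 56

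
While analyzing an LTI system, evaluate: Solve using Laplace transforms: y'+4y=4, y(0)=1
Take L of both sides: sY(s) - 1 + 4Y(s)=4/s
Y(s)(s + 4)=4/s + 1
Y(s)=4/(s(s + 4)) + 1/(s + 4)
Partial fractions: 4/(s(s + 4))=1/s - 1/(s + 4)
So Y(s)=1/s
Inverse transform (L^(-1){1/s}=1, L^(-1){1/(s + 4)}=e^(-4t)):

Answer: y(t)=1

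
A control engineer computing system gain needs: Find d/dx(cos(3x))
Chain rule: d/dx[cos(u)] = -sin(u)·u' where u = 3x
u' = 3

Answer: -3·sin(3x)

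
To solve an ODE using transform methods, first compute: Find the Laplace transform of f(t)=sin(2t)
L{sin(wt)} = w/(s²+w²)
L{sin(2t)} = 2/(s²+4)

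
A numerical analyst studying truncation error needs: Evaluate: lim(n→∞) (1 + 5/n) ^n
This is the definition of e^5: lim(1+5/n)^n=e^5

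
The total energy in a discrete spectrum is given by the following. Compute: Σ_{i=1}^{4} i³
Using formula: Σ i^3 = [n(n + 1)/2]² = [4·5/2]² = 100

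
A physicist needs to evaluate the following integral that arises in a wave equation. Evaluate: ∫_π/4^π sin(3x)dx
Antiderivative: -cos(3x)/3
Evaluate at bounds: [-cos(3·π)/3] - [-cos(3·π/4)/3]
= (-(-1)+(-√2/2))/3 = 1/3 - √2/6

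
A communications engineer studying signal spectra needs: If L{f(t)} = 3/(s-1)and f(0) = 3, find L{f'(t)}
L{f'(t)}=s·F(s) - f(0)=3s/(s-1) - 3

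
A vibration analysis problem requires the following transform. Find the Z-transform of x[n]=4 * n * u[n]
Z{n * u[n]} = z/(z-1)^2
By linearity: Z{4 * n * u[n]} = 4z/(z-1)^2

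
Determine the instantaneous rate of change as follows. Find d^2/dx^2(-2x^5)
Apply power rule 2 times:
d^1: -10x^4
d^2: -40x^3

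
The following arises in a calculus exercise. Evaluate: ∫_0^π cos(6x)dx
Antiderivative: sin(6x)/6
Evaluate at bounds: [sin(6·π)/6] - [sin(6·0)/6]
=((0) - (0))/6=0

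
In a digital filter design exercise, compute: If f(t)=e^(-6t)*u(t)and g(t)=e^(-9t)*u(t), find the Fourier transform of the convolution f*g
By the convolution theorem: F{f * g}=F(omega) * G(omega)
F(omega)=1/(6+j * omega), G(omega)=1/(9+j * omega)
F{f * g}=1/((6+j * omega)(9+j * omega))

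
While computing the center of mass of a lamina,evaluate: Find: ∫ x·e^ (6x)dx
Integration by parts: u=x, dv=e^(6x) dx
du=dx, v=e^(6x)/6
=x·e^(6x)/6 - ∫ e^(6x)/6 dx
=x·e^(6x)/6 - e^(6x)/36+C

Answer: e^(6x)(x/6-1/36)+C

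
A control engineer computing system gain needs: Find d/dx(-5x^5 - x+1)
Power rule: d/dx(ax^n) = n·a·x^(n-1)
Term by term: -25·x^4-1

Answer: -25x^4-1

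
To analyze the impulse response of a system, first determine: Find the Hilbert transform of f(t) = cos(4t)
The Hilbert transform shifts each frequency component by -pi/2.
H{cos(wt)} = sin(wt)
With w = 4: H{cos(4t)} = sin(4t)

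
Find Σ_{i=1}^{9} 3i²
= 3·n(n+1)(2n+1)/6 = 3·9·10·19/6 = 855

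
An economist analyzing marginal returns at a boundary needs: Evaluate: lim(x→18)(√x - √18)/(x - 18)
Multiply by conjugate (√x + √18)/(√x + √18):
=(x - 18)/((x - 18)(√x + √18))=1/(√x + √18)
As x → 18: 1/(2√18)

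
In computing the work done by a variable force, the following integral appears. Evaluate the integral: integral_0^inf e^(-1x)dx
integral_0^inf e^(-1x) dx = [-1/1 * e^(-1x)]_0^inf
= 0 - (-1/1) = 1/1

Answer: 1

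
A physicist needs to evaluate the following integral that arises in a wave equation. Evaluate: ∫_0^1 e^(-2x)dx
Antiderivative: (1/(-2))e^(-2x)
Evaluate: (1/(-2))(e^-2 - 1)

Answer: (e^-2 - 1)/(-2)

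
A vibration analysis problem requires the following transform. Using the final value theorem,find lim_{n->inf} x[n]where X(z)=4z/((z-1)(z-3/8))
Final value theorem: lim x[n]=lim_{z->1} (z-1)*X(z)
(z-1)*X(z)=4z/(z-3/8)
As z->1: 4/(1 - 3/8)=4/(5/8)=32/5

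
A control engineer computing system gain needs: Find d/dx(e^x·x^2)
Product rule: (fg)' = f'g + fg'
f = e^x, f' = e^x
g = x^2, g' = 2x

Answer: e^x·x^2 + 2·e^x·x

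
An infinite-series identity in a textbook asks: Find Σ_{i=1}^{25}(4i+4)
= 4·Σ i+4·25 = 4·325+100 = 1400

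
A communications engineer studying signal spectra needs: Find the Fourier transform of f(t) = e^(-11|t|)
Using the standard pair: F{e^(-a|t|)}=2a/(a^2 + omega^2)
With a=11: F(omega)=22/(121 + omega^2)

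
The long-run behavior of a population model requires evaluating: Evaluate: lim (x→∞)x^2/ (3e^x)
Apply L'Hôpital 2 times (∞/∞ each time):
Eventually get 2!/(3e^x) → 0

Answer: 0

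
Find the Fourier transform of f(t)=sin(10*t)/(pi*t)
sin(W * t)/(pi * t)=(W/pi) * sinc(W * t/pi) is the impulse response of the ideal low-pass filter with cutoff W (here W=10).
Its Fourier transform is a rectangular function:
F(omega)=1 for |omega| < 10, 0 otherwise

Answer: rect(omega/20) [i.e., 1 for |omega| < 10, 0 otherwise]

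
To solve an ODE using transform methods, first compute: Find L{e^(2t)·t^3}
First shifting: L{e^(at)f(t)}=F(s-a)
L{t^3}=6/s^4
Shift s → s-2: 6/(s-2)^4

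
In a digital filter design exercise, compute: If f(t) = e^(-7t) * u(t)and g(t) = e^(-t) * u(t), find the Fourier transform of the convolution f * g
By the convolution theorem: F{f*g}=F(omega)*G(omega)
F(omega)=1/(7+j*omega), G(omega)=1/(1+j*omega)
F{f*g}=1/((7+j*omega)(1+j*omega))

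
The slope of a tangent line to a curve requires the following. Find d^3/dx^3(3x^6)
Apply power rule 3 times:
d^1: 18x^5
d^2: 90x^4
d^3: 360x^3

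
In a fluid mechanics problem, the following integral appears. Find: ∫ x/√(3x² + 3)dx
Let u=3x²+3, du=6x dx
∫ (1/6)·u^(-1/2) du=√u/3+C

Answer: √(3x²+3)/3+C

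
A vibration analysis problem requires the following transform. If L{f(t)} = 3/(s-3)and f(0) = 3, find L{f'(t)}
L{f'(t)}=s·F(s) - f(0)=3s/(s-3)-3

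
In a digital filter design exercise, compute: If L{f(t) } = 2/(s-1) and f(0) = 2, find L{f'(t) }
L{f'(t)}=s·F(s) - f(0)=2s/(s-1)-2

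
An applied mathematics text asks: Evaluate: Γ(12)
Γ(n) = (n-1)! for positive integers
Γ(12) = 11! = 39916800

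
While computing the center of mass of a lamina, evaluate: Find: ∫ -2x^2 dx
Using power rule: ∫ -2x^2 dx = -2/3 x^3 + C = (-2/3)x^3 + C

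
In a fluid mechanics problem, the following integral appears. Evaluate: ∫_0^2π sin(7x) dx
Antiderivative: -cos(7x)/7
Evaluate at bounds: [-cos(7·2π)/7] - [-cos(7·0)/7]
= (-(1) + (1))/7 = 0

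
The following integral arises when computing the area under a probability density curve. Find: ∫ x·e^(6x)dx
Integration by parts: u=x, dv=e^(6x) dx
du=dx, v=e^(6x)/6
=x·e^(6x)/6 - ∫ e^(6x)/6 dx
=x·e^(6x)/6 - e^(6x)/36 + C

Answer: e^(6x)(x/6 - 1/36) + C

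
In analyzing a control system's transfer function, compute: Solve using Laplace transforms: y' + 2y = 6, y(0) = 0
Take L of both sides: sY(s) - 0 + 2Y(s)=6/s
Y(s)(s + 2)=6/s + 0
Y(s)=6/(s(s + 2)) + 0/(s + 2)
Partial fractions: 6/(s(s + 2))=3/s - 3/(s + 2)
So Y(s)=3/s - 3/(s + 2)
Inverse transform (L^(-1){1/s}=1, L^(-1){1/(s + 2)}=e^(-2t)):

Answer: y(t)=3 - 3·e^(-2t)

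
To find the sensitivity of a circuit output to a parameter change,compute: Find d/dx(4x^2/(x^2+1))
Quotient rule: (f/g)' = (f'g - fg')/g²
f = 4x^2, f' = 8x
g = x^2+1, g' = 2x

Answer: (8x·(x^2+1)-8x^3)/(x^2+1)²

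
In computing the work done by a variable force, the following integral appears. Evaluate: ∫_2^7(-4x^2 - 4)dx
Step 1: Find antiderivative F(x)=(-4/3)x^3-4x
Step 2: F(7) - F(2)=-1456/3 - (-56/3)=-1400/3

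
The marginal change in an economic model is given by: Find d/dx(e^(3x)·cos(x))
Product rule: (fg)' = f'g + fg'
f = e^(3x), f' = 3·e^(3x)
g = cos(x), g' = -sin(x)

Answer: 3·e^(3x)·cos(x) - e^(3x)·sin(x)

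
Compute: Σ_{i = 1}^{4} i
Using formula: Σ i^1 = n(n+1)/2 = 4·5/2 = 10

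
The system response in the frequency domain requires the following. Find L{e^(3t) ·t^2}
First shifting: L{e^(at)f(t)} = F(s-a)
L{t^2} = 2/s^3
Shift s → s-3: 2/(s-3)^3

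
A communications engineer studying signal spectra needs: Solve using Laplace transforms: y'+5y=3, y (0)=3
Take L of both sides: sY(s)-3+5Y(s) = 3/s
Y(s)(s+5) = 3/s+3
Y(s) = 3/(s(s+5))+3/(s+5)
Partial fractions: 3/(s(s+5)) = (3/5)/s - (3/5)/(s+5)
So Y(s) = (3/5)/s+(12/5)/(s+5)
Inverse transform (L^(-1){1/s} = 1, L^(-1){1/(s+5)} = e^(-5t)):

Answer: y(t) = 3/5+(12/5)·e^(-5t)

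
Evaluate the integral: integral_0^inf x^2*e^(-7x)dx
This is a Gamma integral. Substitute u = 7x (du = 7 dx):
integral_0^inf x^2 * e^(-7x) dx = (1/7^3) integral_0^inf u^2 * e^(-u) du
= Gamma(3)/7^3 = 2!/7^3 = 2/343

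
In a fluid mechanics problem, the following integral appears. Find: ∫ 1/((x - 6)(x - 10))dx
Partial fractions: 1/((x-6)(x-10))=A/(x-6)+B/(x-10)
A=-1/4, B=1/4
∫ [-1/4· 1/(x-6)+1/4· 1/(x-10)] dx
=(1/4)[ln|x-10| - ln|x-6|]+C

Answer: (1/4)·ln|(x-10)/(x-6)|+C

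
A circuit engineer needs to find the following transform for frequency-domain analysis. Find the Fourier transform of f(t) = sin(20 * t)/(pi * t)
sin(W*t)/(pi*t) = (W/pi)*sinc(W*t/pi) is the impulse response of the ideal low-pass filter with cutoff W (here W = 20).
Its Fourier transform is a rectangular function:
F(omega) = 1 for |omega| < 20, 0 otherwise

Answer: rect(omega/40) [i.e., 1 for |omega| < 20, 0 otherwise]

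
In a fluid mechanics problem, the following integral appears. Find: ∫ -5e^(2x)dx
Since d/dx[e^(2x)]=2e^(2x), we get -5/2 e^(2x) + C

Answer: (-5/2)e^(2x) + C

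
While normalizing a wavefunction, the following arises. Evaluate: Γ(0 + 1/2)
Γ(1/2) = √π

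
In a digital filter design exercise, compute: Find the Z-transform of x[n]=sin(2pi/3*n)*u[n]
Z{sin(w0*n)*u[n]}=z*sin(w0)/(z^2 - 2z*cos(w0) + 1)
With w0=2pi/3: X(z)=z*sin(2pi/3)/(z^2 - 2z*cos(2pi/3) + 1)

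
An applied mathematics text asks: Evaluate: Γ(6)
Γ(n)=(n-1)! for positive integers
Γ(6)=5!=120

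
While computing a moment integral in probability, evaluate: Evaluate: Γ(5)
Γ(n) = (n-1)! for positive integers
Γ(5) = 4! = 24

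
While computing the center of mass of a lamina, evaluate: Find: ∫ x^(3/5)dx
Power rule: ∫ x^(3/5) dx = x^(8/5)/(8/5) + C

Answer: (5/8)·x^(8/5) + C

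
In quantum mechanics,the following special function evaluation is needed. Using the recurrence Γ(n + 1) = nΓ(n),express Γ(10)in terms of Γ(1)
Γ(10)=9Γ(9)=9·8Γ(8)=...=9!·Γ(1)=362880·Γ(1)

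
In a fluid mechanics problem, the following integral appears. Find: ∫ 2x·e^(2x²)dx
Let u = 2x², du = 4x dx
∫ (1/2)e^u du = e^u/2+C

Answer: e^(2x²)/2+C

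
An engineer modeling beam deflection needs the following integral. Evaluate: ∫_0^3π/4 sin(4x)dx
Antiderivative: -cos(4x)/4
Evaluate at bounds: [-cos(4·3π/4)/4] - [-cos(4·0)/4]
= (-(-1) + (1))/4 = 1/2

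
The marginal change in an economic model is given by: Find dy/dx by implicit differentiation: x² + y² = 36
Differentiate both sides: 2x+2y·(dy/dx) = 0
Solve: dy/dx = -2x/(2y) = -x/y

Answer: dy/dx = -x/y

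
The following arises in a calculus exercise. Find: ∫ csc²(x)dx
Since d/dx[-cot(x)] = csc²(x), integral = -cot(x)+C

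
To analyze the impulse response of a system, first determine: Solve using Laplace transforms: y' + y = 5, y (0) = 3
Take L of both sides: sY(s) - 3 + Y(s)=5/s
Y(s)(s + 1)=5/s + 3
Y(s)=5/(s(s + 1)) + 3/(s + 1)
Partial fractions: 5/(s(s + 1))=5/s - 5/(s + 1)
So Y(s)=5/s - 2/(s + 1)
Inverse transform (L^(-1){1/s}=1, L^(-1){1/(s + 1)}=e^(-t)):

Answer: y(t)=5 - 2·e^(-t)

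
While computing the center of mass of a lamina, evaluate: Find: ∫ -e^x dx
Since d/dx[e^x]=+e^x, we get -1e^x+C

Answer: -e^x+C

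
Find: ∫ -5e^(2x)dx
Since d/dx[e^(2x)]=2e^(2x), we get -5/2 e^(2x)+C

Answer: (-5/2)e^(2x)+C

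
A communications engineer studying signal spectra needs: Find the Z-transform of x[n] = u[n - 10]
Using the time-shift property: Z{u[n-10]} = z^(-10)*z/(z-1)
= z^(-9)/(z-1)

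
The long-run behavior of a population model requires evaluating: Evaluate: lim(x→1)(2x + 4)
Polynomial is continuous, so substitute x = 1:
2·1+4 = 6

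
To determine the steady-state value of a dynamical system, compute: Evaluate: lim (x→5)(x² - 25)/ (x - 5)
Factor: (x² - 25)=(x-5)(x+5)
Cancel (x-5): lim(x→5) (x+5)=10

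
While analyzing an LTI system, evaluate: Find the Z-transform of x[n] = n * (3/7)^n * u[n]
Using the property Z{n*a^n*u[n]} = az/(z-a)^2
With a = 3/7: X(z) = (3/7)z/(z - 3/7)^2, |z| > 3/7

Answer: (3/7)z/(z - 3/7)^2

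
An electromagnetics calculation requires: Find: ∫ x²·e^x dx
Integration by parts twice:
First: u = x², dv = e^x dx => x²e^x - 2∫ xe^x dx
Second: u = x, dv = e^x dx => xe^x - e^x
Combining: x²e^x - 2xe^x+2e^x+C

Answer: e^x(x² - 2x+2)+C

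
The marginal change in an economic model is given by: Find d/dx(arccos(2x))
d/dx[arccos(u)]=-u'/√(1-u²), u=2x, u'=2

Answer: -2/√(1-4x²)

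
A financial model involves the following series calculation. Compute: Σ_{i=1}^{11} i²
Using formula: Σ i^2 = n(n+1)(2n+1)/6 = 11·12·23/6 = 506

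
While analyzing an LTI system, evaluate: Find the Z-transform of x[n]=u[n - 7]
Using the time-shift property: Z{u[n-7]} = z^(-7) * z/(z-1)
= z^(-6)/(z-1)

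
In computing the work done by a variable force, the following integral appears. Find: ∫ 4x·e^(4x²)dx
Let u = 4x², du = 8x dx
∫ (1/2)e^u du = e^u/2 + C

Answer: e^(4x²)/2 + C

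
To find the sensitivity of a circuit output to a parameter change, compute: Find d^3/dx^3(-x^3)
Apply power rule 3 times:
d^1: -3x^2
d^2: -6x
d^3: -6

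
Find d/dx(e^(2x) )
Chain rule: d/dx[e^u] = e^u · u' where u = 2x
u' = 2

Answer: 2·e^(2x)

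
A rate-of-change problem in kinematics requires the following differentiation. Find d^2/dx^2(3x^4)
Apply power rule 2 times:
d^1: 12x^3
d^2: 36x^2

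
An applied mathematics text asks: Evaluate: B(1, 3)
B(x,y)=Γ(x)Γ(y)/Γ(x+y)=(x-1)!(y-1)!/(x+y-1)!
B(1,3)=0!·2!/3!=1/3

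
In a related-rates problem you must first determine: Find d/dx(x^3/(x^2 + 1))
Quotient rule: (f/g)' = (f'g - fg')/g²
f = x^3, f' = 3x^2
g = x^2 + 1, g' = 2x

Answer: (3x^2·(x^2 + 1) - 2x^4)/(x^2 + 1)²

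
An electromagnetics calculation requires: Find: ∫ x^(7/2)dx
Power rule: ∫ x^(7/2) dx=x^(9/2)/(9/2)+C

Answer: (2/9)·x^(9/2)+C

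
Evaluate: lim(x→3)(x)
Polynomial is continuous, so substitute x=3:
1·3=3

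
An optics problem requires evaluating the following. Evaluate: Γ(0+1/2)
Γ(1/2)=√π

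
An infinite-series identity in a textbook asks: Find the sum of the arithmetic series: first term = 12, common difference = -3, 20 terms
Last term: a_n=12 + (20 - 1)·-3=-45
Sum=n(a_1 + a_n)/2=20(12 + (-45))/2=-330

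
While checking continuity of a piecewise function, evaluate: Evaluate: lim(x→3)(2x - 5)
Polynomial is continuous, so substitute x=3:
2·3-5=1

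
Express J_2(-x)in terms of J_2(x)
For integer n: J_n(-x)=(-1)^n J_n(x)
With n=2: J_2(-x)=(-1)^2 J_2(x)=J_2(x)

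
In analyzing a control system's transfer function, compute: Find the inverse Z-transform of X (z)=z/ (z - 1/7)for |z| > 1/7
Standard pair: z/(z-a) <-> a^n * u[n] for causal signals
With a = 1/7: x[n] = (1/7)^n * u[n]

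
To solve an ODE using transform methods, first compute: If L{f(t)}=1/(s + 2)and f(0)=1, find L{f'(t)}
L{f'(t)} = s·F(s) - f(0) = s/(s + 2) - 1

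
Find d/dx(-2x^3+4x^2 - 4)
Power rule: d/dx(ax^n)=n·a·x^(n-1)
Term by term: -6·x^2+8·x

Answer: -6x^2+8x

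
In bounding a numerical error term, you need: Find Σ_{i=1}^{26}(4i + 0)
= 4·Σ i+0·26 = 4·351+0 = 1404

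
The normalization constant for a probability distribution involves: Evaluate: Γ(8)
Γ(n) = (n-1)! for positive integers
Γ(8) = 7! = 5040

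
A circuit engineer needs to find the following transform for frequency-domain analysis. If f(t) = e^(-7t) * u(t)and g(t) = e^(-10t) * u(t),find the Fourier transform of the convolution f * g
By the convolution theorem: F{f * g} = F(omega) * G(omega)
F(omega) = 1/(7+j * omega), G(omega) = 1/(10+j * omega)
F{f * g} = 1/((7+j * omega)(10+j * omega))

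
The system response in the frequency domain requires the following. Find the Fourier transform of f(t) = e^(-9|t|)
Using the standard pair: F{e^(-a|t|)} = 2a/(a^2+omega^2)
With a = 9: F(omega) = 18/(81+omega^2)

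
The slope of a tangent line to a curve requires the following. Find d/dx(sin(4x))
Chain rule: d/dx[sin(u)]=cos(u)·u' where u=4x
u'=4

Answer: 4·cos(4x)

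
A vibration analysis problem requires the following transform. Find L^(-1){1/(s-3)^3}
L^(-1){1/(s-a)^n} = t^(n-1)·e^(at)/(n-1)!
Here a = 3, n = 3: t^2·e^(3t)/2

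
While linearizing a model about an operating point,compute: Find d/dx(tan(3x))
Chain rule: d/dx[tan(u)] = sec²(u)·u' where u = 3x
u' = 3

Answer: 3·sec²(3x)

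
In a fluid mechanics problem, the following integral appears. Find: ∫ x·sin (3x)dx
By parts: u = x, dv = sin(3x) dx
du = dx, v = -cos(3x)/3
= -x·cos(3x)/3+sin(3x)/3²+C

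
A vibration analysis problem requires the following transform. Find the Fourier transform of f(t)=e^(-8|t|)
Using the standard pair: F{e^(-a|t|)}=2a/(a^2 + omega^2)
With a=8: F(omega)=16/(64 + omega^2)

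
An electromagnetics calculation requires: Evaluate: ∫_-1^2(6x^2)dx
Step 1: Find antiderivative F(x) = 2x^3
Step 2: F(2) - F(-1) = 16 - (-2) = 18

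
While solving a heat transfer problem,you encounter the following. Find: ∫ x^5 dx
Using power rule: ∫ x^5 dx = 1/6 x^6 + C = (1/6)x^6 + C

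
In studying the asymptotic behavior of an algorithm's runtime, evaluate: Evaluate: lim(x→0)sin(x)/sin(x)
sin(u) ≈ u for small u:
sin(x)/sin(x) ≈ x/(x) = 1/1

Answer: 1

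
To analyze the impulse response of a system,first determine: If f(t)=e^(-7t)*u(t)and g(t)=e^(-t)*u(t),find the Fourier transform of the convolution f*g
By the convolution theorem: F{f * g} = F(omega) * G(omega)
F(omega) = 1/(7+j * omega), G(omega) = 1/(1+j * omega)
F{f * g} = 1/((7+j * omega)(1+j * omega))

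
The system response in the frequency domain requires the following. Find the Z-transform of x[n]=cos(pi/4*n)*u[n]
Z{cos(w0*n)*u[n]} = z(z - cos(w0))/(z^2 - 2z*cos(w0) + 1)
With w0 = pi/4: X(z) = z(z - cos(pi/4))/(z^2 - 2z*cos(pi/4) + 1)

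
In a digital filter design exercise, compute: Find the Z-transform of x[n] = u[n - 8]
Using the time-shift property: Z{u[n-8]} = z^(-8) * z/(z-1)
= z^(-7)/(z-1)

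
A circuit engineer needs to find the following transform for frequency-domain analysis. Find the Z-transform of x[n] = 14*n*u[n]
Z{n * u[n]} = z/(z-1)^2
By linearity: Z{14 * n * u[n]} = 14z/(z-1)^2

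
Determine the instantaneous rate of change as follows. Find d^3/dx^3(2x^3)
Apply power rule 3 times:
d^1: 6x^2
d^2: 12x
d^3: 12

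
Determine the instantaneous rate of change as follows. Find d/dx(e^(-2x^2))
Chain rule: d/dx[e^u] = e^u · u' where u = -2x^2
u' = -4x

Answer: -4x·e^(-2x^2)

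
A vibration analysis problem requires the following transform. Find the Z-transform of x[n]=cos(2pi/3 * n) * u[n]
Z{cos(w0 * n) * u[n]}=z(z - cos(w0))/(z^2 - 2z * cos(w0) + 1)
With w0=2pi/3: X(z)=z(z - cos(2pi/3))/(z^2 - 2z * cos(2pi/3) + 1)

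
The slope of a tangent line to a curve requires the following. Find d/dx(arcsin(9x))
d/dx[arcsin(u)]=u'/√(1-u²), u=9x, u'=9

Answer: 9/√(1 - 81x²)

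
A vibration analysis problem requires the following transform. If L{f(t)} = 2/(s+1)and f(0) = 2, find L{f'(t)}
L{f'(t)} = s·F(s) - f(0) = 2s/(s + 1) - 2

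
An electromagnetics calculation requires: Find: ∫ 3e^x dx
Since d/dx[e^x]=+e^x, we get 3e^x+C

Answer: 3e^x+C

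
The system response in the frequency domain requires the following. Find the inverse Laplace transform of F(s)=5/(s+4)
L^(-1){5/(s-a)}=c·e^(at)
Here a=-4, c=5

Answer: 5e^(-4t)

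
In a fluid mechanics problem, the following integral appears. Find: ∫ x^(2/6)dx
Power rule: ∫ x^(1/3) dx=x^(4/3)/(4/3) + C

Answer: (3/4)·x^(4/3) + C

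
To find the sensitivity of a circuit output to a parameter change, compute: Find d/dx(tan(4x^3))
Chain rule: d/dx[tan(u)] = sec²(u)·u' where u = 4x^3
u' = 12x^2

Answer: 12x^2·sec²(4x^3)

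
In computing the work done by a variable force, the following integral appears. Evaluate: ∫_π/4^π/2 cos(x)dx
Antiderivative: sin(x)
Evaluate at bounds: [sin(1·π/2)/1] - [sin(1·π/4)/1]
=((1) - (√2/2))/1=1 - √2/2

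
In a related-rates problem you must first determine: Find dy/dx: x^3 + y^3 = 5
Differentiate: 3x^2+3y^2·(dy/dx) = 0
dy/dx = -3x^2/(3y^2)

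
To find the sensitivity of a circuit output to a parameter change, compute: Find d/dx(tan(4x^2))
Chain rule: d/dx[tan(u)]=sec²(u)·u' where u=4x^2
u'=8x

Answer: 8x·sec²(4x^2)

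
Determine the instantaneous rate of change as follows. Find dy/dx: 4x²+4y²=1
Differentiate: 8x+8y·(dy/dx) = 0
dy/dx = -8x/(8y) = -1·(x/y)

Answer: dy/dx = -1·(x/y)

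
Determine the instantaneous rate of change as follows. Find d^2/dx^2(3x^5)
Apply power rule 2 times:
d^1: 15x^4
d^2: 60x^3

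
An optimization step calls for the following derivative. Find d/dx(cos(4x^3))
Chain rule: d/dx[cos(u)] = -sin(u)·u' where u = 4x^3
u' = 12x^2

Answer: -12x^2·sin(4x^3)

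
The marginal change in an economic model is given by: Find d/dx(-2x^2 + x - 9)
Power rule: d/dx(ax^n)=n·a·x^(n-1)
Term by term: -4·x+1

Answer: -4x+1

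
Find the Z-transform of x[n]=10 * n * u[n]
Z{n*u[n]}=z/(z-1)^2
By linearity: Z{10*n*u[n]}=10z/(z-1)^2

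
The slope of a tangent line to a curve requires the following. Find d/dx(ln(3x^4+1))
Chain rule: d/dx[ln(u)] = u'/u where u = 3x^4+1
u' = 12x^3

Answer: (12x^3)/(3x^4+1)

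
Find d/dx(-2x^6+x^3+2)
Power rule: d/dx(ax^n) = n·a·x^(n-1)
Term by term: -12·x^5 + 3·x^2

Answer: -12x^5 + 3x^2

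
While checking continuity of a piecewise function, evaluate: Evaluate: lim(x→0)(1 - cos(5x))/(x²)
Using 1-cos(u) ≈ u²/2 for small u:
(1-cos(5x)) ≈ (5x)²/2=25x²/2
So limit=25/(2·1)=25/2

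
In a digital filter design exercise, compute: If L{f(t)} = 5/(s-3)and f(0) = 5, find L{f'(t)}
L{f'(t)} = s·F(s) - f(0) = 5s/(s-3) - 5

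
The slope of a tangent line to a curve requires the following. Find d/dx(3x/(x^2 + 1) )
Quotient rule: (f/g)'=(f'g - fg')/g²
f=3x, f'=3
g=x^2 + 1, g'=2x

Answer: (3·(x^2 + 1) - 6x^2)/(x^2 + 1)²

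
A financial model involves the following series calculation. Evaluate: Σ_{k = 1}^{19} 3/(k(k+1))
Partial fractions: 3/(k(k+1)) = 3/k - 3/(k+1)
Telescoping sum: 3(1-1/20) = 3·19/20

Answer: 57/20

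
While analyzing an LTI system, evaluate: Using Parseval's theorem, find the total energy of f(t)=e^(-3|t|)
Parseval's theorem: E=integral |f(t)|^2 dt=(1/2pi) integral |F(omega)|^2 domega
E=integral_{-inf}^{inf} e^(-6|t|) dt=2*integral_0^inf e^(-6t) dt=2/(2*3)=1/3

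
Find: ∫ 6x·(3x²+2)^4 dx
Let u=3x² + 2, du=6x dx
∫ u^4 du=u^5/5 + C

Answer: (3x² + 2)^5/5 + C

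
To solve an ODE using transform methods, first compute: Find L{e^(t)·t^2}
First shifting: L{e^(at)f(t)} = F(s-a)
L{t^2} = 2/s^3
Shift s → s-1: 2/(s-1)^3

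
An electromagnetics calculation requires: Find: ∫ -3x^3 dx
Using power rule: ∫ -3x^3 dx=-3/4 x^4 + C=(-3/4)x^4 + C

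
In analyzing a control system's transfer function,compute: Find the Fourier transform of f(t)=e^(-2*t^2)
The Fourier transform of a Gaussian e^(-a * t^2) is sqrt(pi/a) * e^(-omega^2/(4a)).
With a = 2: F(omega) = sqrt(pi/2) * e^(-omega^2/8)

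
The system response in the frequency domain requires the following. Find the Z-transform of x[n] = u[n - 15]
Using the time-shift property: Z{u[n-15]}=z^(-15) * z/(z-1)
=z^(-14)/(z-1)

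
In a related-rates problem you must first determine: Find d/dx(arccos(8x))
d/dx[arccos(u)] = -u'/√(1-u²), u = 8x, u' = 8

Answer: -8/√(1 - 64x²)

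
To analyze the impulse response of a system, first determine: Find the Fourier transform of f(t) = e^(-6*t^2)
The Fourier transform of a Gaussian e^(-a * t^2) is sqrt(pi/a) * e^(-omega^2/(4a)).
With a=6: F(omega)=sqrt(pi/6) * e^(-omega^2/24)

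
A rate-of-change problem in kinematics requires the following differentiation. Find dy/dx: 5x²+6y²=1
Differentiate: 10x + 12y·(dy/dx) = 0
dy/dx = -10x/(12y) = -(5/6)·(x/y)

Answer: dy/dx = -(5/6)·(x/y)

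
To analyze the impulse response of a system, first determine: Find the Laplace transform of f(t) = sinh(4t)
L{sinh(at)}=a/(s²-a²)
L{sinh(4t)}=4/(s²-16)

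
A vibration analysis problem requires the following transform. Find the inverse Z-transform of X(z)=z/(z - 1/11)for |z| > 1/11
Standard pair: z/(z-a) <-> a^n*u[n] for causal signals
With a = 1/11: x[n] = (1/11)^n*u[n]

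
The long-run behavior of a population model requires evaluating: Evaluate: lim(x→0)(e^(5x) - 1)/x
L'Hôpital (0/0): lim 5e^(5x)/1=5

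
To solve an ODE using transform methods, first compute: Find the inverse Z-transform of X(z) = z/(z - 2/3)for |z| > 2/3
Standard pair: z/(z-a) <-> a^n * u[n] for causal signals
With a=2/3: x[n]=(2/3)^n * u[n]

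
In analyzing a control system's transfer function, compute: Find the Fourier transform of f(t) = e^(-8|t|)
Using the standard pair: F{e^(-a|t|)}=2a/(a^2 + omega^2)
With a=8: F(omega)=16/(64 + omega^2)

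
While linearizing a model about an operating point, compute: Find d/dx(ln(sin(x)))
Chain rule: d/dx[ln(u)]=u'/u where u=sin(x)
u'=cos(x)

Answer: (cos(x))/(sin(x))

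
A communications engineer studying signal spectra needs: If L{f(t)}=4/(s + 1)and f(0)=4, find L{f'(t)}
L{f'(t)} = s·F(s) - f(0) = 4s/(s+1)-4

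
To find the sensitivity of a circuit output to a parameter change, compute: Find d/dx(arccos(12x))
d/dx[arccos(u)] = -u'/√(1-u²), u = 12x, u' = 12

Answer: -12/√(1-144x²)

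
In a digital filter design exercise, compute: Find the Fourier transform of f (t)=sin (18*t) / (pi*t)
sin(W*t)/(pi*t) = (W/pi)*sinc(W*t/pi) is the impulse response of the ideal low-pass filter with cutoff W (here W = 18).
Its Fourier transform is a rectangular function:
F(omega) = 1 for |omega| < 18, 0 otherwise

Answer: rect(omega/36) [i.e., 1 for |omega| < 18, 0 otherwise]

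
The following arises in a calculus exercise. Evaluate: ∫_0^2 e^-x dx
Antiderivative: -e^-x
Evaluate: -(e^-2-1)

Answer: (e^-2-1)/(-1)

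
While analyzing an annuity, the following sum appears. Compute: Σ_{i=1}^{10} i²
Using formula: Σ i^2=n(n + 1)(2n + 1)/6=10·11·21/6=385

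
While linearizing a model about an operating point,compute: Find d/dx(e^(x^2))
Chain rule: d/dx[e^u] = e^u · u' where u = x^2
u' = 2x

Answer: 2x·e^(x^2)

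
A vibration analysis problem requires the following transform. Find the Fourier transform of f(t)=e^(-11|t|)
Using the standard pair: F{e^(-a|t|)}=2a/(a^2+omega^2)
With a=11: F(omega)=22/(121+omega^2)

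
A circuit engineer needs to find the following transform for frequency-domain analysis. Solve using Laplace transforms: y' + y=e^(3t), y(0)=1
Take L: sY - 1 + Y=1/(s-3)
Y(s + 1)=1/(s-3) + 1
Y=1/((s-3)(s + 1)) + 1/(s + 1)
Partial fractions: 1/((s-3)(s + 1))=(1/4)/(s-3) - (1/4)/(s + 1)
So Y=(1/4)/(s-3) + (3/4)/(s + 1)
Inverse Laplace transform (L^(-1){1/(s-3)}=e^(3t), L^(-1){1/(s + 1)}=e^(-t)):

Answer: y(t)=(1/4)·e^(3t) + (3/4)·e^(-t)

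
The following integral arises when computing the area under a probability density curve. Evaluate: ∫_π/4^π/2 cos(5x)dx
Antiderivative: sin(5x)/5
Evaluate at bounds: [sin(5·π/2)/5] - [sin(5·π/4)/5]
= ((1) - (-√2/2))/5 = 1/5+√2/10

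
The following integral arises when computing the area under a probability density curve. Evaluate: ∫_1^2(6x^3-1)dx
Step 1: Find antiderivative F(x) = (3/2)x^4 - x
Step 2: F(2) - F(1) = 22 - (1/2) = 43/2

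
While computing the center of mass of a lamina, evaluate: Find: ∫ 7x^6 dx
Using power rule: ∫ 7x^6 dx=7/7 x^7+C=x^7+C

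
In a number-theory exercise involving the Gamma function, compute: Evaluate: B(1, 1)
B(x,y)=Γ(x)Γ(y)/Γ(x + y)=(x-1)!(y-1)!/(x + y-1)!
B(1,1)=0!·0!/1!=1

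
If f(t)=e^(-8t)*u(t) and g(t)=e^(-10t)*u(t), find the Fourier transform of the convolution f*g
By the convolution theorem: F{f*g} = F(omega)*G(omega)
F(omega) = 1/(8+j*omega), G(omega) = 1/(10+j*omega)
F{f*g} = 1/((8+j*omega)(10+j*omega))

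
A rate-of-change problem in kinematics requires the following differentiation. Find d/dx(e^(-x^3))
Chain rule: d/dx[e^u]=e^u · u' where u=-x^3
u'=-3x^2

Answer: -3x^2·e^(-x^3)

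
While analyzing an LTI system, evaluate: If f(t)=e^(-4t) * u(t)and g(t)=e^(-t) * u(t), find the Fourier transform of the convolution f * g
By the convolution theorem: F{f * g} = F(omega) * G(omega)
F(omega) = 1/(4+j * omega), G(omega) = 1/(1+j * omega)
F{f * g} = 1/((4+j * omega)(1+j * omega))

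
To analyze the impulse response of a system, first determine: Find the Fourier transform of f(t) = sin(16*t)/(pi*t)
sin(W * t)/(pi * t)=(W/pi) * sinc(W * t/pi) is the impulse response of the ideal low-pass filter with cutoff W (here W=16).
Its Fourier transform is a rectangular function:
F(omega)=1 for |omega| < 16, 0 otherwise

Answer: rect(omega/32) [i.e., 1 for |omega| < 16, 0 otherwise]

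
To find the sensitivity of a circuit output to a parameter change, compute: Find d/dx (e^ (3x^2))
Chain rule: d/dx[e^u] = e^u · u' where u = 3x^2
u' = 6x

Answer: 6x·e^(3x^2)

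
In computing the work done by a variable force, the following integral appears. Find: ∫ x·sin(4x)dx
By parts: u = x, dv = sin(4x) dx
du = dx, v = -cos(4x)/4
= -x·cos(4x)/4+sin(4x)/4²+C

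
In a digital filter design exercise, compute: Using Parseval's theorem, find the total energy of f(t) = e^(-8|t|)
Parseval's theorem: E = integral |f(t)|^2 dt = (1/2pi) integral |F(omega)|^2 domega
E = integral_{-inf}^{inf} e^(-16|t|) dt = 2 * integral_0^inf e^(-16t) dt = 2/(2 * 8) = 1/8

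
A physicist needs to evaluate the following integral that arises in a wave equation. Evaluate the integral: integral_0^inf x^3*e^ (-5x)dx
This is a Gamma integral. Substitute u=5x (du=5 dx):
integral_0^inf x^3 * e^(-5x) dx=(1/5^4) integral_0^inf u^3 * e^(-u) du
=Gamma(4)/5^4=3!/5^4=6/625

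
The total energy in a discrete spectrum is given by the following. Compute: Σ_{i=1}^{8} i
Using formula: Σ i^1 = n(n+1)/2 = 8·9/2 = 36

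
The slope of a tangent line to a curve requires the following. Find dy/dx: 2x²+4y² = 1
Differentiate: 4x + 8y·(dy/dx) = 0
dy/dx = -4x/(8y) = -(1/2)·(x/y)

Answer: dy/dx = -(1/2)·(x/y)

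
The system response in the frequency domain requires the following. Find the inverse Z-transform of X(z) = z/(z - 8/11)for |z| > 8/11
Standard pair: z/(z-a) <-> a^n*u[n] for causal signals
With a = 8/11: x[n] = (8/11)^n*u[n]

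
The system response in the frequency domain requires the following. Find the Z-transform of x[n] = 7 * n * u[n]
Z{n * u[n]}=z/(z-1)^2
By linearity: Z{7 * n * u[n]}=7z/(z-1)^2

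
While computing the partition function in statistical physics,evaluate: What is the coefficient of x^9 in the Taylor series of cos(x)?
cos(x) has only even powers. Coefficient of x^9 = 0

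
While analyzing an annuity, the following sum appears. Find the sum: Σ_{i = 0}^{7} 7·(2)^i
Geometric series: S=a(1 - r^n)/(1 - r)
a=7, r=2, n=8
S=7(1 - 256)/-1=1785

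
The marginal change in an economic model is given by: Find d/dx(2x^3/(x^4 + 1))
Quotient rule: (f/g)' = (f'g - fg')/g²
f = 2x^3, f' = 6x^2
g = x^4 + 1, g' = 4x^3

Answer: (6x^2·(x^4 + 1) - 8x^6)/(x^4 + 1)²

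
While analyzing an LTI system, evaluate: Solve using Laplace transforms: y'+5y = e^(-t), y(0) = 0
Take L: sY - 0+5Y = 1/(s+1)
Y(s+5) = 1/(s+1)+0
Y = 1/((s+1)(s+5))+0/(s+5)
Partial fractions: 1/((s+1)(s+5)) = (1/4)/(s+1) - (1/4)/(s+5)
So Y = (1/4)/(s+1) - (1/4)/(s+5)
Inverse Laplace transform (L^(-1){1/(s+1)} = e^(-t), L^(-1){1/(s+5)} = e^(-5t)):

Answer: y(t) = (1/4)·e^(-t) - (1/4)·e^(-5t)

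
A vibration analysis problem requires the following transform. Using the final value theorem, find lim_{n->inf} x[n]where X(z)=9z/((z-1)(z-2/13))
Final value theorem: lim x[n] = lim_{z->1} (z-1) * X(z)
(z-1) * X(z) = 9z/(z-2/13)
As z->1: 9/(1 - 2/13) = 9/(11/13) = 117/11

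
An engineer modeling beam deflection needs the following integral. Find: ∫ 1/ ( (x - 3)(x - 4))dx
Partial fractions: 1/((x-3)(x-4)) = A/(x-3)+B/(x-4)
A = -1, B = 1
∫ [-1· 1/(x-3)+1· 1/(x-4)] dx
= (1)[ln|x-4| - ln|x-3|]+C

Answer: ln|(x-4)/(x-3)|+C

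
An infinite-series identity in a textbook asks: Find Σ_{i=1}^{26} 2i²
= 2·n(n + 1)(2n + 1)/6 = 2·26·27·53/6 = 12402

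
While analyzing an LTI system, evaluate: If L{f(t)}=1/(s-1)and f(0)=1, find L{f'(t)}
L{f'(t)} = s·F(s) - f(0) = s/(s-1)-1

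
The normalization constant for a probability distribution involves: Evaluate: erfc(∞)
erfc(x)=1 - erf(x); erfc(∞)=1 - erf(∞)=1-1=0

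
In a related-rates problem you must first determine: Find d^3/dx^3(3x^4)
Apply power rule 3 times:
d^1: 12x^3
d^2: 36x^2
d^3: 72x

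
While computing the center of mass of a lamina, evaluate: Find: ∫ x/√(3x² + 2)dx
Let u = 3x²+2, du = 6x dx
∫ (1/6)·u^(-1/2) du = √u/3+C

Answer: √(3x²+2)/3+C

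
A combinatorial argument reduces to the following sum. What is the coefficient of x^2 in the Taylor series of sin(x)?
sin(x) has only odd powers. Coefficient of x^2 = 0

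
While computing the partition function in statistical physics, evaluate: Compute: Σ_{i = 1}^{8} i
Using formula: Σ i^1 = n(n+1)/2 = 8·9/2 = 36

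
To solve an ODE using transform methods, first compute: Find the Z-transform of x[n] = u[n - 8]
Using the time-shift property: Z{u[n-8]} = z^(-8) * z/(z-1)
= z^(-7)/(z-1)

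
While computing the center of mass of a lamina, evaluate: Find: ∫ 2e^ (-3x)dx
Since d/dx[e^(-3x)]=-3e^(-3x), we get -2/3 e^(-3x)+C

Answer: (-2/3)e^(-3x)+C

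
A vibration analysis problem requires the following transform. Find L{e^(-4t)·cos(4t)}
First shifting: L{e^(at)f(t)}=F(s-a)
L{cos(4t)}=s/(s² + 16)
Shift: (s + 4)/((s + 4)² + 16)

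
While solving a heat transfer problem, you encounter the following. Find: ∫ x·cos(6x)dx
By parts: u = x, dv = cos(6x) dx
du = dx, v = sin(6x)/6
= x·sin(6x)/6 + cos(6x)/6² + C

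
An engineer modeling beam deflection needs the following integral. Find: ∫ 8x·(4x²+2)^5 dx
Let u=4x² + 2, du=8x dx
∫ u^5 du=u^6/6 + C

Answer: (4x² + 2)^6/6 + C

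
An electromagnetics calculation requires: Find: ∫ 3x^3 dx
Using power rule: ∫ 3x^3 dx = 3/4 x^4+C = (3/4)x^4+C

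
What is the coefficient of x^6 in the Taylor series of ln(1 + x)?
ln(1 + x) = Σ (-1)^(n + 1) x^n/n
Coefficient of x^6 = (-1)^7/6 = -1/6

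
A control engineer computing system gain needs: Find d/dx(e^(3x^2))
Chain rule: d/dx[e^u]=e^u · u' where u=3x^2
u'=6x

Answer: 6x·e^(3x^2)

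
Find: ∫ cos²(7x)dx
Using identity cos²(u) = (1+cos(2u))/2:
∫ (1+cos(14x))/2 dx = x/2+sin(14x)/28+C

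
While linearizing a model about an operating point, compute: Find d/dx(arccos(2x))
d/dx[arccos(u)] = -u'/√(1-u²), u = 2x, u' = 2

Answer: -2/√(1-4x²)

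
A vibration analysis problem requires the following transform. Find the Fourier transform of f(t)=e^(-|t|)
Using the standard pair: F{e^(-a|t|)} = 2a/(a^2+omega^2)
With a = 1: F(omega) = 2/(1+omega^2)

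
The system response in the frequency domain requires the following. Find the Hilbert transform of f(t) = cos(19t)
The Hilbert transform shifts each frequency component by -pi/2.
H{cos(wt)}=sin(wt)
With w=19: H{cos(19t)}=sin(19t)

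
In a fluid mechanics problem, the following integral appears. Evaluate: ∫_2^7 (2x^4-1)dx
Step 1: Find antiderivative F(x) = (2/5)x^5 - x
Step 2: F(7) - F(2) = 33579/5 - (54/5) = 6705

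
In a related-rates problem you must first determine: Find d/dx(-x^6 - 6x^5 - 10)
Power rule: d/dx(ax^n) = n·a·x^(n-1)
Term by term: -6·x^5-30·x^4

Answer: -6x^5-30x^4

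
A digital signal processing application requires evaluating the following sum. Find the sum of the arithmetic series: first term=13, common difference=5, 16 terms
Last term: a_n=13+(16-1)·5=88
Sum=n(a_1+a_n)/2=16(13+88)/2=808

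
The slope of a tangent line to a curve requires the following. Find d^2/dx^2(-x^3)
Apply power rule 2 times:
d^1: -3x^2
d^2: -6x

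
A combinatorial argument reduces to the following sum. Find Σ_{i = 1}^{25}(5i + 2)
= 5·Σ i+2·25 = 5·325+50 = 1675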